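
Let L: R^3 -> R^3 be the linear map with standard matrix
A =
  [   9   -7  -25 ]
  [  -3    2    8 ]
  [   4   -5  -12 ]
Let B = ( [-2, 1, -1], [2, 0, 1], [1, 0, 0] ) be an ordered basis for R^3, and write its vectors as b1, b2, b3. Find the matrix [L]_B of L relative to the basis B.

[[0, 2, -3], [-1, -2, 1], [2, 1, 1]]

Let P have columns b1, ..., b3. Then [L]_B = P^(-1) A P.
Here det P = 1, so P^(-1) is integer; computing A P first and then P^(-1)(A P) gives [[0, 2, -3], [-1, -2, 1], [2, 1, 1]].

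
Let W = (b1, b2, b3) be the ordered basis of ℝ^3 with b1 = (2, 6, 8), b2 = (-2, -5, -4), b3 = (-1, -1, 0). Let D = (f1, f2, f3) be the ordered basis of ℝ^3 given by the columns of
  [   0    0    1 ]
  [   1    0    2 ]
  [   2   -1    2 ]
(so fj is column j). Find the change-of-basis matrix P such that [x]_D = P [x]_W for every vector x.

Let M have columns bj and N have columns fj. Then for every x, N [x]_D = x = M [x]_W, so P = N^(-1) M.
Since det N = -1, N^(-1) has integer entries; multiplying gives P = [[2, -1, 1], [0, -2, 0], [2, -2, -1]].

[[2, -1, 1], [0, -2, 0], [2, -2, -1]]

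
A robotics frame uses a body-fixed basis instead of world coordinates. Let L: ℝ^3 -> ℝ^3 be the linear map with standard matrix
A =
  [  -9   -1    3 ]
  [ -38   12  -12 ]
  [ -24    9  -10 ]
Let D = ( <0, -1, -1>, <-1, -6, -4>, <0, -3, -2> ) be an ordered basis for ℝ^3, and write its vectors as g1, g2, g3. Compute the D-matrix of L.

The j-th column of [L]_D is [L(gj)]_D.
L(g1) = A g1 = <-2, 0, 1> = -3g1 + 2g2 - 3g3, so column 1 is <-3, 2, -3>.
Repeating for g2, g3 and assembling the columns gives [[-3, -2, -3], [2, -3, 3], [-3, 2, -1]].

[[-3, -2, -3], [2, -3, 3], [-3, 2, -1]]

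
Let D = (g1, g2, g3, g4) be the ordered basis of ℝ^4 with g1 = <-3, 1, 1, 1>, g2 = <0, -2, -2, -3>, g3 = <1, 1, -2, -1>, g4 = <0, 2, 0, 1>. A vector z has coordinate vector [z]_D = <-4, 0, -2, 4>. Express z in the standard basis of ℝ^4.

<10, 2, 0, 2>

The coordinates say z = -4g1 + 0·g2 - 2g3 + 4g4; adding the scaled basis vectors gives <10, 2, 0, 2>.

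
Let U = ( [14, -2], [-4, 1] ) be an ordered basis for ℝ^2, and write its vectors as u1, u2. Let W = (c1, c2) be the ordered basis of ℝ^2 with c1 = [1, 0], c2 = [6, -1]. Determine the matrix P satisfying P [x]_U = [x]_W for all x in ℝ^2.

Let M have columns uj and N have columns cj. Then for every x, N [x]_W = x = M [x]_U, so P = N^(-1) M.
Since det N = -1, N^(-1) has integer entries; multiplying gives P = [[2, 2], [2, -1]].

[[2, 2], [2, -1]]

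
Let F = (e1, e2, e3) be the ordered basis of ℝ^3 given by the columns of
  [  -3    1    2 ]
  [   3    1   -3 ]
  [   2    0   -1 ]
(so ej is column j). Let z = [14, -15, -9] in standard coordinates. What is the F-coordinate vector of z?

[-4, 0, 1]

We seek scalars with c_1 e1 + ... + c_3 e3 = z; equivalently solve M c = z where the columns of M are e1, ..., e3.
Solving this 3x3 system gives c = (-4, 0, 1).
Check: -4e1 + 0·e2 + e3 = [14, -15, -9].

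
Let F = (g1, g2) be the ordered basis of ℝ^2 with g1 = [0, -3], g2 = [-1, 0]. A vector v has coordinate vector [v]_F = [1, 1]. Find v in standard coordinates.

By definition v = g1 + g2.
Summing componentwise gives [-1, -3].

[-1, -3]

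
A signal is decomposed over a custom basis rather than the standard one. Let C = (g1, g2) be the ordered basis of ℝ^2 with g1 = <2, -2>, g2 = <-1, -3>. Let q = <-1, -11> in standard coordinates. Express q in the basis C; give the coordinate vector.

We seek scalars with c_1 g1 + c_2 g2 = q; equivalently solve M c = q where the columns of M are g1, g2.
System: 2c_1 - c_2 = -1, -2c_1 - 3c_2 = -11; solving gives c_1 = 1, c_2 = 3.
Check: g1 + 3g2 = <-1, -11>.

<1, 3>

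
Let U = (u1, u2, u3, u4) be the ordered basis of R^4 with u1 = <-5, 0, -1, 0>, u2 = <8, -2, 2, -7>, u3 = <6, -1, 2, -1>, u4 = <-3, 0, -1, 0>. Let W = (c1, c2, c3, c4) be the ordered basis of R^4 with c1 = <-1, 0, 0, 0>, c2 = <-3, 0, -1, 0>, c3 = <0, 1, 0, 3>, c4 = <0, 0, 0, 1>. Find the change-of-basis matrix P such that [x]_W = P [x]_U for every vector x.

[[2, -2, 0, 0], [1, -2, -2, 1], [0, -2, -1, 0], [0, -1, 2, 0]]

Column j of P is [uj]_W, since P maps U-coordinates to W-coordinates.
Expressing u1 in W: u1 = 2c1 + c2 + 0·c3 + 0·c4, so column 1 of P is <2, 1, 0, 0>.
Doing the same for each uj gives P = [[2, -2, 0, 0], [1, -2, -2, 1], [0, -2, -1, 0], [0, -1, 2, 0]].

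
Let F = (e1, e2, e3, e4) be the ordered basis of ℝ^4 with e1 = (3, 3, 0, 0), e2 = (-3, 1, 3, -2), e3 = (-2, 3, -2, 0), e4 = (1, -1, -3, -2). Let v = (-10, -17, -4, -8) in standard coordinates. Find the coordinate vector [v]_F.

(-4, 1, -1, 3)

We seek scalars with c_1 e1 + ... + c_4 e4 = v; equivalently solve M c = v where the columns of M are e1, ..., e4.
Gaussian elimination on [M | v] yields c = (-4, 1, -1, 3).
Check: -4e1 + e2 - e3 + 3e4 = (-10, -17, -4, -8).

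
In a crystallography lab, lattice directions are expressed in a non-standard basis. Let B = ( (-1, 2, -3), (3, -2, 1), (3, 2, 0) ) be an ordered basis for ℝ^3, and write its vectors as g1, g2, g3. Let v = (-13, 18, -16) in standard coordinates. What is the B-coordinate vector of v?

[v]_B is the unique c with M c = v, where M has columns g1, ..., g3.
Gaussian elimination on [M | v] yields c = (4, -4, 1).
Check: 4g1 - 4g2 + g3 = (-13, 18, -16).

(4, -4, 1)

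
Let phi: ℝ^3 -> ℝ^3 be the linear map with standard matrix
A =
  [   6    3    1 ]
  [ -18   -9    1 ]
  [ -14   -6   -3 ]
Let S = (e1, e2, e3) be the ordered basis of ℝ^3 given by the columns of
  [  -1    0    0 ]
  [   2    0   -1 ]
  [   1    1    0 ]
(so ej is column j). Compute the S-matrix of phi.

[[-1, -1, 3], [0, -2, 3], [-3, -3, -3]]

With P the matrix whose columns are e1, ..., e3, [phi]_S = P^(-1) A P.
Column by column: phi(e1) = A e1 = (1, 1, -1); its S-coordinates (-1, 0, -3) give column 1.
Continuing for each basis vector yields [phi]_S = [[-1, -1, 3], [0, -2, 3], [-3, -3, -3]].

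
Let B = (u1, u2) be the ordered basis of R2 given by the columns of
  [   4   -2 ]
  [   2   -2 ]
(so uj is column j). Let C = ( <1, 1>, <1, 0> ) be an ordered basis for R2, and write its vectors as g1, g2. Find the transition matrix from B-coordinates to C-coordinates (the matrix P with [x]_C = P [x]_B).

[[2, -2], [2, 0]]

Let M have columns uj and N have columns gj. Then for every x, N [x]_C = x = M [x]_B, so P = N^(-1) M.
Since det N = -1, N^(-1) has integer entries; multiplying gives P = [[2, -2], [2, 0]].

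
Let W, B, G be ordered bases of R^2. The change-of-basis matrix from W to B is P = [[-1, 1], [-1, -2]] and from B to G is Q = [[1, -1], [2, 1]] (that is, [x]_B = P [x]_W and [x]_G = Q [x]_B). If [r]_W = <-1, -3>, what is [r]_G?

Apply P to get B-coordinates <-2, 7>, then Q to get G-coordinates.
The result is [r]_G = <-9, 3>.

<-9, 3>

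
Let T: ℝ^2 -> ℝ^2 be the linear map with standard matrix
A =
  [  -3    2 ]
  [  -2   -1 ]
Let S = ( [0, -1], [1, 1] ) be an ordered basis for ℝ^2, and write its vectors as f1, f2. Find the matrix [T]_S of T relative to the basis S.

The j-th column of [T]_S is [T(fj)]_S.
T(f1) = A f1 = [-2, 1] = -3f1 - 2f2, so column 1 is [-3, -2].
Repeating for f2 and assembling the columns gives [[-3, 2], [-2, -1]].

[[-3, 2], [-2, -1]]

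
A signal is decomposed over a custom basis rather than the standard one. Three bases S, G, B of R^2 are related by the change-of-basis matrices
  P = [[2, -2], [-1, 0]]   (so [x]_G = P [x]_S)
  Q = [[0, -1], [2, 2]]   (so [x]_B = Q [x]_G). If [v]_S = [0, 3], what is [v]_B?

[0, -12]

First [v]_G = P [v]_S = [-6, 0].
Then [v]_B = Q [v]_G = [0, -12].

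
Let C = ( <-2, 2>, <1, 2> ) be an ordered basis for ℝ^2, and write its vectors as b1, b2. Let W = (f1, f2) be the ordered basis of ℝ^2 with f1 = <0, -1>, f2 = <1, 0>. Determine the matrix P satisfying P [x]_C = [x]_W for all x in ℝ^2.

Let M have columns bj and N have columns fj. Then for every x, N [x]_W = x = M [x]_C, so P = N^(-1) M.
Since det N = 1, N^(-1) has integer entries; multiplying gives P = [[-2, -2], [-2, 1]].

[[-2, -2], [-2, 1]]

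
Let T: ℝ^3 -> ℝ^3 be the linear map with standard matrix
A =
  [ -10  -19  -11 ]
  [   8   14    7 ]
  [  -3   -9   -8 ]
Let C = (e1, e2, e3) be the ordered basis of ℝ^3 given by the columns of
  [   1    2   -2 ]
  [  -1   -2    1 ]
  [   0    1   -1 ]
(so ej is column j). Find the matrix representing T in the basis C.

[[-3, -1, 2], [3, 2, 2], [-3, -2, -3]]

With P the matrix whose columns are e1, ..., e3, [T]_C = P^(-1) A P.
Column by column: T(e1) = A e1 = (9, -6, 6); its C-coordinates (-3, 3, -3) give column 1.
Continuing for each basis vector yields [T]_C = [[-3, -1, 2], [3, 2, 2], [-3, -2, -3]].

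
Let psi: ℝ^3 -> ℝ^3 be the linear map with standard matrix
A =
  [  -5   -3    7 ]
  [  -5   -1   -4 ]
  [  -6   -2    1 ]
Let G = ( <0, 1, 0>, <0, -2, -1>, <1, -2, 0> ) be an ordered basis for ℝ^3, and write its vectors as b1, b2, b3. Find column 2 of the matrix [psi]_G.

Compute psi(b2) = A b2 = <-1, 6, 3> in standard coordinates.
Then write this in G-coordinates: solve for y in y_1 b1 + ... + y_3 b3 = <-1, 6, 3>.
This gives y = <-2, -3, -1>, which is column 2 of [psi]_G.

<-2, -3, -1>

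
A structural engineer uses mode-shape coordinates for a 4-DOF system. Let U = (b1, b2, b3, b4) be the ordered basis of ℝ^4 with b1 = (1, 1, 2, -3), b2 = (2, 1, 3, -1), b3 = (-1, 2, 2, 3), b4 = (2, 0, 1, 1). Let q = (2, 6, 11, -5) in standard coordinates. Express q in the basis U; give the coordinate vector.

(1, 3, 1, -2)

We seek scalars with c_1 b1 + ... + c_4 b4 = q; equivalently solve M c = q where the columns of M are b1, ..., b4.
Gaussian elimination on [M | q] yields c = (1, 3, 1, -2).
Check: b1 + 3b2 + b3 - 2b4 = (2, 6, 11, -5).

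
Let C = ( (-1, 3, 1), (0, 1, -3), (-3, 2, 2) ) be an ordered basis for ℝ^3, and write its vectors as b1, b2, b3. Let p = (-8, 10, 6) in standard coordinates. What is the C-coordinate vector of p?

Write p = c_1 b1 + ... + c_3 b3 and solve for the c_i.
Row-reducing the augmented matrix [M | p] gives c = (2, 0, 2).
Check: 2b1 + 0·b2 + 2b3 = (-8, 10, 6).

(2, 0, 2)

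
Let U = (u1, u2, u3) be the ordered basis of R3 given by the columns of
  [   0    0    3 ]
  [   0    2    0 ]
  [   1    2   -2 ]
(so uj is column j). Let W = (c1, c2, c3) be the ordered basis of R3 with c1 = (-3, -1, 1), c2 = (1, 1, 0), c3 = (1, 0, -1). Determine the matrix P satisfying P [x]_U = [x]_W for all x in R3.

[[-1, 0, -1], [-1, 2, -1], [-2, -2, 1]]

Column j of P is [uj]_W, since P maps U-coordinates to W-coordinates.
Expressing u1 in W: u1 = -c1 - c2 - 2c3, so column 1 of P is (-1, -1, -2).
Doing the same for each uj gives P = [[-1, 0, -1], [-1, 2, -1], [-2, -2, 1]].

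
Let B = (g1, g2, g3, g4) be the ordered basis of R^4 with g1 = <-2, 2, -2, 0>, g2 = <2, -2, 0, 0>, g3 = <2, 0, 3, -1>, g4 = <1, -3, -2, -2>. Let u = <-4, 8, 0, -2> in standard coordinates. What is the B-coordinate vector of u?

We seek scalars with c_1 g1 + ... + c_4 g4 = u; equivalently solve M c = u where the columns of M are g1, ..., g4.
Gaussian elimination on [M | u] yields c = (3, -1, 2, 0).
Check: 3g1 - g2 + 2g3 + 0·g4 = <-4, 8, 0, -2>.

<3, -1, 2, 0>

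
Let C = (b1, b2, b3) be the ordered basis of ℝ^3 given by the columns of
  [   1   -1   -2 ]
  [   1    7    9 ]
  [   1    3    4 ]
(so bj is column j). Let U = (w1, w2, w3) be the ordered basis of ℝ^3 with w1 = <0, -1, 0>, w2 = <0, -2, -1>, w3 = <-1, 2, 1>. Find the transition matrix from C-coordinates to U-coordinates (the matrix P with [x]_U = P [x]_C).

Let M have columns bj and N have columns wj. Then for every x, N [x]_U = x = M [x]_C, so P = N^(-1) M.
Since det N = -1, N^(-1) has integer entries; multiplying gives P = [[1, -1, -1], [-2, -2, -2], [-1, 1, 2]].

[[1, -1, -1], [-2, -2, -2], [-1, 1, 2]]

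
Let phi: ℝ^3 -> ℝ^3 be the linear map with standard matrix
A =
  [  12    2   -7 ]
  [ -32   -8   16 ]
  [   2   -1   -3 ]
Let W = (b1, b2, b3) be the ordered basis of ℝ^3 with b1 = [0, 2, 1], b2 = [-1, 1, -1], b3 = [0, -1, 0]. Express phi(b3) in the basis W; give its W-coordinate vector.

Column 3 of [phi]_W is the W-coordinate vector of phi(b3).
In standard coordinates phi(b3) = A b3 = [-2, 8, 1].
Converting to W: [-2, 8, 1] = 3b1 + 2b2 + 0·b3, so the coordinate vector is [3, 2, 0].

[3, 2, 0]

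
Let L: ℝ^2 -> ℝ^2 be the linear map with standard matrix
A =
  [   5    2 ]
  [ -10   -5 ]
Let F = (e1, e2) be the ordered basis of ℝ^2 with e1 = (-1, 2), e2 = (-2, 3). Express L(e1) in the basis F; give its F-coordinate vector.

(-3, 2)

Compute L(e1) = A e1 = (-1, 0) in standard coordinates.
Then write this in F-coordinates: solve for y in y_1 e1 + y_2 e2 = (-1, 0).
This gives y = (-3, 2), which is column 1 of [L]_F.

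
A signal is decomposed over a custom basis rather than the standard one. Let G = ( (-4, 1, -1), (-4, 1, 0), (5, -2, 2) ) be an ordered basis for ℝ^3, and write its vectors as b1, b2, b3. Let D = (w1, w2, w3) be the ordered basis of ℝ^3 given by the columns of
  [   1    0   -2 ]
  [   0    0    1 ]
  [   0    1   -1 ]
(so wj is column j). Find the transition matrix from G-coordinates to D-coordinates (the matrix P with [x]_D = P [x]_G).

Let M have columns bj and N have columns wj. Then for every x, N [x]_D = x = M [x]_G, so P = N^(-1) M.
Since det N = -1, N^(-1) has integer entries; multiplying gives P = [[-2, -2, 1], [0, 1, 0], [1, 1, -2]].

[[-2, -2, 1], [0, 1, 0], [1, 1, -2]]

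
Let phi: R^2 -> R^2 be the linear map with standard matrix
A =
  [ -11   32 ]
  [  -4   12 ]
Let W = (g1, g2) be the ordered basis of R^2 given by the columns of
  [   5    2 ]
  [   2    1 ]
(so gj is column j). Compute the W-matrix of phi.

The j-th column of [phi]_W is [phi(gj)]_W.
phi(g1) = A g1 = [9, 4] = g1 + 2g2, so column 1 is [1, 2].
Repeating for g2 and assembling the columns gives [[1, 2], [2, 0]].

[[1, 2], [2, 0]]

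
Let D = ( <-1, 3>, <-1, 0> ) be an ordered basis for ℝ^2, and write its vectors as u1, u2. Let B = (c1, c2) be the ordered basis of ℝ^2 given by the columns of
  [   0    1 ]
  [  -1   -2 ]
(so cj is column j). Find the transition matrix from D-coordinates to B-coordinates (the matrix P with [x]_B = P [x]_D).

Column j of P is [uj]_B, since P maps D-coordinates to B-coordinates.
Expressing u1 in B: u1 = -c1 - c2, so column 1 of P is <-1, -1>.
Doing the same for each uj gives P = [[-1, 2], [-1, -1]].

[[-1, 2], [-1, -1]]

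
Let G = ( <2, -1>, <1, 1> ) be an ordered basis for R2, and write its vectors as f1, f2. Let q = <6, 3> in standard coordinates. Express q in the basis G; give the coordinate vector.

<1, 4>

We seek scalars with c_1 f1 + c_2 f2 = q; equivalently solve M c = q where the columns of M are f1, f2.
System: 2c_1 + c_2 = 6, -c_1 + c_2 = 3; solving gives c_1 = 1, c_2 = 4.
Check: f1 + 4f2 = <6, 3>.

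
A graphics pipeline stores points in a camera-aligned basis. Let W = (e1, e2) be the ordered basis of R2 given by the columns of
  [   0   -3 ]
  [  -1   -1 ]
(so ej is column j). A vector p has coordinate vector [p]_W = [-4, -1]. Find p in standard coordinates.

[3, 5]

The coordinates say p = -4e1 - e2; adding the scaled basis vectors gives [3, 5].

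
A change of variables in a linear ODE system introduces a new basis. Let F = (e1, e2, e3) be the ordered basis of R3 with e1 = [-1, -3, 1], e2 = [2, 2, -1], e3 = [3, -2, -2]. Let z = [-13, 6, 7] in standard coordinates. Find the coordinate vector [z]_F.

[-2, -3, -3]

Write z = c_1 e1 + ... + c_3 e3 and solve for the c_i.
Solving this 3x3 system gives c = (-2, -3, -3).
Check: -2e1 - 3e2 - 3e3 = [-13, 6, 7].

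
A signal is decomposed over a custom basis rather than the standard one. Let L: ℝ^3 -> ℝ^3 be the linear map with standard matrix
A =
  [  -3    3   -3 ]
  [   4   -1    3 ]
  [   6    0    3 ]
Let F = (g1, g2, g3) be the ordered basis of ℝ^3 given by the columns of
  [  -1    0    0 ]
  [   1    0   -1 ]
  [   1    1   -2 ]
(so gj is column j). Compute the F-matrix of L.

[[-3, 3, -3], [-2, 0, 1], [-1, 0, 2]]

Let P have columns g1, ..., g3. Then [L]_F = P^(-1) A P.
Here det P = -1, so P^(-1) is integer; computing A P first and then P^(-1)(A P) gives [[-3, 3, -3], [-2, 0, 1], [-1, 0, 2]].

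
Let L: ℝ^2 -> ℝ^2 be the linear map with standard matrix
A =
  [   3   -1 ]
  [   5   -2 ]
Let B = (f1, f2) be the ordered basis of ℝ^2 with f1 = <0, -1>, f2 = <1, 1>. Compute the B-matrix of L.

The j-th column of [L]_B is [L(fj)]_B.
L(f1) = A f1 = <1, 2> = -f1 + f2, so column 1 is <-1, 1>.
Repeating for f2 and assembling the columns gives [[-1, -1], [1, 2]].

[[-1, -1], [1, 2]]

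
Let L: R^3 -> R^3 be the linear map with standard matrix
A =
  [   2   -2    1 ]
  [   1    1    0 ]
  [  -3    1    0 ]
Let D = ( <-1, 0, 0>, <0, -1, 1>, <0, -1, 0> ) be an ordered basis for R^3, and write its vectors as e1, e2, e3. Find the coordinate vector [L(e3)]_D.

<-2, -1, 2>

Compute L(e3) = A e3 = <2, -1, -1> in standard coordinates.
Then write this in D-coordinates: solve for y in y_1 e1 + ... + y_3 e3 = <2, -1, -1>.
This gives y = <-2, -1, 2>, which is column 3 of [L]_D.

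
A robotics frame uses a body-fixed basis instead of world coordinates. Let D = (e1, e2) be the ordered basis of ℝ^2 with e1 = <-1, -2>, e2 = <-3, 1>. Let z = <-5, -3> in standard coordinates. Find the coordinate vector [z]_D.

[z]_D is the unique c with M c = z, where M has columns e1, e2.
System: -c_1 - 3c_2 = -5, -2c_1 + c_2 = -3; solving gives c_1 = 2, c_2 = 1.
Check: 2e1 + e2 = <-5, -3>.

<2, 1>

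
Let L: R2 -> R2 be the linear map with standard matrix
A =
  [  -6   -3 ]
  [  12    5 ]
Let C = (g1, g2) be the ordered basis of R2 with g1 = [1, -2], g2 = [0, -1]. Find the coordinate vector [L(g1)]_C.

Compute L(g1) = A g1 = [0, 2] in standard coordinates.
Then write this in C-coordinates: solve for y in y_1 g1 + y_2 g2 = [0, 2].
This gives y = [0, -2], which is column 1 of [L]_C.

[0, -2]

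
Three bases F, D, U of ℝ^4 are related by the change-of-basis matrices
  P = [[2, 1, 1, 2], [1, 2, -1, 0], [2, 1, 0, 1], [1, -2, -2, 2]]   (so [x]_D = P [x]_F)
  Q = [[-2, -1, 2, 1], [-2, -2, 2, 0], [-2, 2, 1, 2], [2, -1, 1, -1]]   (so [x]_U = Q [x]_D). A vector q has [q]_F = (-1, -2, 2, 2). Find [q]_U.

Composing the changes, [q]_U = Q P [q]_F.
Q P = [[0, -4, -3, 0], [-2, -4, 0, -2], [2, -1, -8, 1], [4, 3, 5, 3]]; applying this to (-1, -2, 2, 2) gives (2, 6, -14, 6).

(2, 6, -14, 6)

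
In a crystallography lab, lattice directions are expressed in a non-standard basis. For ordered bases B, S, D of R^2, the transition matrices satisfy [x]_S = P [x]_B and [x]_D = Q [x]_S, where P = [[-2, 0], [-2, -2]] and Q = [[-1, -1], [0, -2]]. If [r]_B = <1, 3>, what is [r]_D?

First [r]_S = P [r]_B = <-2, -8>.
Then [r]_D = Q [r]_S = <10, 16>.

<10, 16>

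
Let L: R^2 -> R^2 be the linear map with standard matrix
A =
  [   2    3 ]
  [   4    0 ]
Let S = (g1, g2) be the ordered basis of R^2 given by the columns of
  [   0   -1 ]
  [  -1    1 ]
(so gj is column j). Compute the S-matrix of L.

[[3, 3], [3, -1]]

The j-th column of [L]_S is [L(gj)]_S.
L(g1) = A g1 = <-3, 0> = 3g1 + 3g2, so column 1 is <3, 3>.
Repeating for g2 and assembling the columns gives [[3, 3], [3, -1]].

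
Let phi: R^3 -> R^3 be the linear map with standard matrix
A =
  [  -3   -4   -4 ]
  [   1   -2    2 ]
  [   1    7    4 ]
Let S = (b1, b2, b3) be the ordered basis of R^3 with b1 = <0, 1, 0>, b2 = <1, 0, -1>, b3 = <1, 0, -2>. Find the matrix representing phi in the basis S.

The j-th column of [phi]_S is [phi(bj)]_S.
phi(b1) = A b1 = <-4, -2, 7> = -2b1 - b2 - 3b3, so column 1 is <-2, -1, -3>.
Repeating for b2, b3 and assembling the columns gives [[-2, -1, -3], [-1, -1, 3], [-3, 2, 2]].

[[-2, -1, -3], [-1, -1, 3], [-3, 2, 2]]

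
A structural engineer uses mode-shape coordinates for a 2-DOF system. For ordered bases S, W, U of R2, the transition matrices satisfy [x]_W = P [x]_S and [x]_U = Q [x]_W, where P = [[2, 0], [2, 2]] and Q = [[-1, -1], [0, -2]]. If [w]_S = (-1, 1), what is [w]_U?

(2, 0)

First [w]_W = P [w]_S = (-2, 0).
Then [w]_U = Q [w]_W = (2, 0).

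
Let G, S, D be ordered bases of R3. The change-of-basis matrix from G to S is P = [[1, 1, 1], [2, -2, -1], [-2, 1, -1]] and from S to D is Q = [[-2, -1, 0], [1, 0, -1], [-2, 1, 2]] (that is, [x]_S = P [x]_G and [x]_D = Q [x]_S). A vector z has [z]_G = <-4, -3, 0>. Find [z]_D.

Composing the changes, [z]_D = Q P [z]_G.
Q P = [[-4, 0, -1], [3, 0, 2], [-4, -2, -5]]; applying this to <-4, -3, 0> gives <16, -12, 22>.

<16, -12, 22>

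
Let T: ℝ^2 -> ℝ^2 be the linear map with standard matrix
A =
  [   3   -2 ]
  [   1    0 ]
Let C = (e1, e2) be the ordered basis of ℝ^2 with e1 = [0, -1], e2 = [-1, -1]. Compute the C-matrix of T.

[[2, 0], [-2, 1]]

Let P have columns e1, e2. Then [T]_C = P^(-1) A P.
Here det P = -1, so P^(-1) is integer; computing A P first and then P^(-1)(A P) gives [[2, 0], [-2, 1]].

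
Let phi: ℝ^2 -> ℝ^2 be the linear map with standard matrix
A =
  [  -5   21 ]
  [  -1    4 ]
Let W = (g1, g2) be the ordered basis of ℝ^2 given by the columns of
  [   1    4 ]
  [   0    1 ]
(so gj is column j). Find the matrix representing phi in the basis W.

[[-1, 1], [-1, 0]]

The j-th column of [phi]_W is [phi(gj)]_W.
phi(g1) = A g1 = <-5, -1> = -g1 - g2, so column 1 is <-1, -1>.
Repeating for g2 and assembling the columns gives [[-1, 1], [-1, 0]].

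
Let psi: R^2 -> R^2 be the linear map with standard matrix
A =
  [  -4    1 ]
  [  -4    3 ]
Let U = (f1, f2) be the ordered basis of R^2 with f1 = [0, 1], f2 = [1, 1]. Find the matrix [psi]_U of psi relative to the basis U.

[[2, 2], [1, -3]]

With P the matrix whose columns are f1, f2, [psi]_U = P^(-1) A P.
Column by column: psi(f1) = A f1 = [1, 3]; its U-coordinates [2, 1] give column 1.
Continuing for each basis vector yields [psi]_U = [[2, 2], [1, -3]].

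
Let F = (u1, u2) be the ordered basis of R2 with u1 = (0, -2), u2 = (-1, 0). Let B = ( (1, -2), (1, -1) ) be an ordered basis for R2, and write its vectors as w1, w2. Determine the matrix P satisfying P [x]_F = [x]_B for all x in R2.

[[2, 1], [-2, -2]]

Column j of P is [uj]_B, since P maps F-coordinates to B-coordinates.
Expressing u1 in B: u1 = 2w1 - 2w2, so column 1 of P is (2, -2).
Doing the same for each uj gives P = [[2, 1], [-2, -2]].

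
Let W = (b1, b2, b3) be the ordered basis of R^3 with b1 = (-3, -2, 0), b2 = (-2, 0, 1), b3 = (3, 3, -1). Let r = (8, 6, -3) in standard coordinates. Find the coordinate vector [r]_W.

(0, -1, 2)

[r]_W is the unique c with M c = r, where M has columns b1, ..., b3.
Solving this 3x3 system gives c = (0, -1, 2).
Check: 0·b1 - b2 + 2b3 = (8, 6, -3).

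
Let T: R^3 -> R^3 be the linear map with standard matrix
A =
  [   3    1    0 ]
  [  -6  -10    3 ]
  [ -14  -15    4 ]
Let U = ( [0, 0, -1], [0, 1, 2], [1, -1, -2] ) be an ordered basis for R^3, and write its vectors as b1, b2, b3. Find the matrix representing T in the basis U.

With P the matrix whose columns are b1, ..., b3, [T]_U = P^(-1) A P.
Column by column: T(b1) = A b1 = [0, -3, -4]; its U-coordinates [-2, -3, 0] give column 1.
Continuing for each basis vector yields [T]_U = [[-2, -1, 3], [-3, -3, 0], [0, 1, 2]].

[[-2, -1, 3], [-3, -3, 0], [0, 1, 2]]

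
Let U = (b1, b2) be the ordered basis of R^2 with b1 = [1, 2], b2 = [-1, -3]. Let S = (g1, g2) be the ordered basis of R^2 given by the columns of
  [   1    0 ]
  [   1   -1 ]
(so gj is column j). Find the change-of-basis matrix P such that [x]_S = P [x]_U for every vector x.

Column j of P is [bj]_S, since P maps U-coordinates to S-coordinates.
Expressing b1 in S: b1 = g1 - g2, so column 1 of P is [1, -1].
Doing the same for each bj gives P = [[1, -1], [-1, 2]].

[[1, -1], [-1, 2]]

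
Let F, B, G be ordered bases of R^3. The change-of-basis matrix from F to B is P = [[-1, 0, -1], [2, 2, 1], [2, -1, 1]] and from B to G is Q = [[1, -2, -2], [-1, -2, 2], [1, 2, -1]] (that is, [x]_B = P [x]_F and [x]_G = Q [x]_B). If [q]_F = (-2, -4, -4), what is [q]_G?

(46, 18, -22)

Apply P to get B-coordinates (6, -16, -4), then Q to get G-coordinates.
The result is [q]_G = (46, 18, -22).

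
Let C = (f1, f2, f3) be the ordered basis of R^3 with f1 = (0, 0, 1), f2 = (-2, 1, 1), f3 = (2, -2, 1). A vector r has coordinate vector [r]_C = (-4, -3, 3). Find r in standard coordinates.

r = M [r]_C, where M has columns f1, ..., f3.
Carrying out the matrix-vector product, r = (12, -9, -4).

(12, -9, -4)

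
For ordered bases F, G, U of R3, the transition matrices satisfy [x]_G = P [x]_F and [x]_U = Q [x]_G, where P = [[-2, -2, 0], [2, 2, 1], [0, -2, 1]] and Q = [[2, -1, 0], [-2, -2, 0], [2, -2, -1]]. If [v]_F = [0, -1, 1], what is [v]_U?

[5, -2, 3]

Apply P to get G-coordinates [2, -1, 3], then Q to get U-coordinates.
The result is [v]_U = [5, -2, 3].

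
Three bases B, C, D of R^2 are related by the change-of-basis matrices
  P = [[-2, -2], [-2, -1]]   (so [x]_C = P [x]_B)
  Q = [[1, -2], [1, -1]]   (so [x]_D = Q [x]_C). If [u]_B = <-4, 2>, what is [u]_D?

<-8, -2>

Apply P to get C-coordinates <4, 6>, then Q to get D-coordinates.
The result is [u]_D = <-8, -2>.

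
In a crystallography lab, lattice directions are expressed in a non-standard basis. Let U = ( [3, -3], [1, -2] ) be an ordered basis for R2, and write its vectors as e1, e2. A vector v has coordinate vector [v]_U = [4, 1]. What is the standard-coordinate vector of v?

[13, -14]

The coordinates say v = 4e1 + e2; adding the scaled basis vectors gives [13, -14].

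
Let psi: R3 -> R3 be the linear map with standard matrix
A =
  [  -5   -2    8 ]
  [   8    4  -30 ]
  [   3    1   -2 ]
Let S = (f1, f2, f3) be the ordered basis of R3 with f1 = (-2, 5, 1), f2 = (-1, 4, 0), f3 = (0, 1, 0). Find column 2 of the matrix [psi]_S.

(1, 1, -1)

Compute psi(f2) = A f2 = (-3, 8, 1) in standard coordinates.
Then write this in S-coordinates: solve for y in y_1 f1 + ... + y_3 f3 = (-3, 8, 1).
This gives y = (1, 1, -1), which is column 2 of [psi]_S.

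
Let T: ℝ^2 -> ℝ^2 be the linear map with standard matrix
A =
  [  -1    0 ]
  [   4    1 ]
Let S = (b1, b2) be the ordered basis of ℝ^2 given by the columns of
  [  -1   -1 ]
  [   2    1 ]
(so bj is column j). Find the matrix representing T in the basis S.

[[-1, -2], [0, 1]]

With P the matrix whose columns are b1, b2, [T]_S = P^(-1) A P.
Column by column: T(b1) = A b1 = (1, -2); its S-coordinates (-1, 0) give column 1.
Continuing for each basis vector yields [T]_S = [[-1, -2], [0, 1]].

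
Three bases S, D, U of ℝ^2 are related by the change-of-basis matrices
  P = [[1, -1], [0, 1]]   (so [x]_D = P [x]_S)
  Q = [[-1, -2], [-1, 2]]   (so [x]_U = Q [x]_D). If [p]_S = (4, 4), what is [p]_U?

(-8, 8)

Apply P to get D-coordinates (0, 4), then Q to get U-coordinates.
The result is [p]_U = (-8, 8).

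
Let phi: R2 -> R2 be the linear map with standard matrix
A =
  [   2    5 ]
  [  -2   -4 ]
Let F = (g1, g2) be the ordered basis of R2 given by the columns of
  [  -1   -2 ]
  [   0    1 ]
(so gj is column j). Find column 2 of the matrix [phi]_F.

Column 2 of [phi]_F is the F-coordinate vector of phi(g2).
In standard coordinates phi(g2) = A g2 = (1, 0).
Converting to F: (1, 0) = -g1 + 0·g2, so the coordinate vector is (-1, 0).

(-1, 0)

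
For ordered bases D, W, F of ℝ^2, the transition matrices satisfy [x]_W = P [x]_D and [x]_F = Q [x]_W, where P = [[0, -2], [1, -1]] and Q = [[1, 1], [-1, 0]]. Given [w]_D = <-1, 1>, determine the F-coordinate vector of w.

First [w]_W = P [w]_D = <-2, -2>.
Then [w]_F = Q [w]_W = <-4, 2>.

<-4, 2>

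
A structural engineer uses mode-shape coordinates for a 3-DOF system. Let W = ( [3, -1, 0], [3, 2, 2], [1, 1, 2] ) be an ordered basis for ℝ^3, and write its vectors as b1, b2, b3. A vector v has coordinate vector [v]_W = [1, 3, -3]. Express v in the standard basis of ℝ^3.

The coordinates say v = b1 + 3b2 - 3b3; adding the scaled basis vectors gives [9, 2, 0].

[9, 2, 0]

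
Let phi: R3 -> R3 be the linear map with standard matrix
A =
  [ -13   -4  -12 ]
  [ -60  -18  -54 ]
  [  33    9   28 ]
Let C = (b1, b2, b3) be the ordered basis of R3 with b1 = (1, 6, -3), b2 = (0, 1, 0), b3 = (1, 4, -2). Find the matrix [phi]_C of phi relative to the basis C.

[[-1, -1, -3], [0, 0, 2], [0, -3, -2]]

Let P have columns b1, ..., b3. Then [phi]_C = P^(-1) A P.
Here det P = 1, so P^(-1) is integer; computing A P first and then P^(-1)(A P) gives [[-1, -1, -3], [0, 0, 2], [0, -3, -2]].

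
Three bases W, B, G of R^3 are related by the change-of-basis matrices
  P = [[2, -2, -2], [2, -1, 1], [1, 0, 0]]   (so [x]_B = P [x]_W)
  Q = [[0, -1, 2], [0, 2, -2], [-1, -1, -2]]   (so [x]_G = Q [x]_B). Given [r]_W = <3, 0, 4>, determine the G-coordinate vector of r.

<-4, 14, -14>

Composing the changes, [r]_G = Q P [r]_W.
Q P = [[0, 1, -1], [2, -2, 2], [-6, 3, 1]]; applying this to <3, 0, 4> gives <-4, 14, -14>.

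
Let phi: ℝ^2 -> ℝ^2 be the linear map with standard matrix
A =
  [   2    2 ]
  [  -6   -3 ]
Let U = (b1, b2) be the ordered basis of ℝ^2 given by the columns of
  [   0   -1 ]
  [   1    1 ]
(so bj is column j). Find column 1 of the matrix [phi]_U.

<-1, -2>

Compute phi(b1) = A b1 = <2, -3> in standard coordinates.
Then write this in U-coordinates: solve for y in y_1 b1 + y_2 b2 = <2, -3>.
This gives y = <-1, -2>, which is column 1 of [phi]_U.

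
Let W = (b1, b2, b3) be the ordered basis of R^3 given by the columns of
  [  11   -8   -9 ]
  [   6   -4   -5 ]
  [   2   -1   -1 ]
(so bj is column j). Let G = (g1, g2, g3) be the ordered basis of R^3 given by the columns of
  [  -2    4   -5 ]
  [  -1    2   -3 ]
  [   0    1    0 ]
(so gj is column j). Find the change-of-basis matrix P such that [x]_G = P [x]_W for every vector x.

Take x = bj: its W-coordinates are the j-th standard unit vector, so P e_j — column j of P — equals [bj]_G.
b1 = g1 + 2g2 - g3, giving column 1 = [1, 2, -1]; repeating for each j gives P = [[1, 2, 0], [2, -1, -1], [-1, 0, 1]].

[[1, 2, 0], [2, -1, -1], [-1, 0, 1]]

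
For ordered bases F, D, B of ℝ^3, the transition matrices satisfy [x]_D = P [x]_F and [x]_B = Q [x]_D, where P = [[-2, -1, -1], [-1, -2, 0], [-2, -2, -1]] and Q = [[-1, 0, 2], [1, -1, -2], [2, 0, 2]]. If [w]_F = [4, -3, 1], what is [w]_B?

[0, -2, -18]

Apply P to get D-coordinates [-6, 2, -3], then Q to get B-coordinates.
The result is [w]_B = [0, -2, -18].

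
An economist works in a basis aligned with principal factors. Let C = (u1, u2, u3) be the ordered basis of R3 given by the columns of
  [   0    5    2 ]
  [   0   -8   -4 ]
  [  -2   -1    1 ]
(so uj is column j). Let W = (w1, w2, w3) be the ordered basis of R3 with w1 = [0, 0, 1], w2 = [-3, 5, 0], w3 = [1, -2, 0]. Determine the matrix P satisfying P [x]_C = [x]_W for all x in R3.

[[-2, -1, 1], [0, -2, 0], [0, -1, 2]]

Let M have columns uj and N have columns wj. Then for every x, N [x]_W = x = M [x]_C, so P = N^(-1) M.
Since det N = 1, N^(-1) has integer entries; multiplying gives P = [[-2, -1, 1], [0, -2, 0], [0, -1, 2]].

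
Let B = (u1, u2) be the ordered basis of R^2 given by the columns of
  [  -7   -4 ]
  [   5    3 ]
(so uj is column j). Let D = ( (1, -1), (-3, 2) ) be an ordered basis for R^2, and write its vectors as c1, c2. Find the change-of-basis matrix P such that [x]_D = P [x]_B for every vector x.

[[-1, -1], [2, 1]]

Column j of P is [uj]_D, since P maps B-coordinates to D-coordinates.
Expressing u1 in D: u1 = -c1 + 2c2, so column 1 of P is (-1, 2).
Doing the same for each uj gives P = [[-1, -1], [2, 1]].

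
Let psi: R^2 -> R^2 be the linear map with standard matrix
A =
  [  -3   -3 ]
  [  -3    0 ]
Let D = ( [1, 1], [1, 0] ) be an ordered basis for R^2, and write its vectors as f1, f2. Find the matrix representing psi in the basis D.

The j-th column of [psi]_D is [psi(fj)]_D.
psi(f1) = A f1 = [-6, -3] = -3f1 - 3f2, so column 1 is [-3, -3].
Repeating for f2 and assembling the columns gives [[-3, -3], [-3, 0]].

[[-3, -3], [-3, 0]]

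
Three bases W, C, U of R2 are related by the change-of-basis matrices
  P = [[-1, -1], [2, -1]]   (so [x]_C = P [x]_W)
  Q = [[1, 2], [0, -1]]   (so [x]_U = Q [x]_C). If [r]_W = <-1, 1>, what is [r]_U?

Apply P to get C-coordinates <0, -3>, then Q to get U-coordinates.
The result is [r]_U = <-6, 3>.

<-6, 3>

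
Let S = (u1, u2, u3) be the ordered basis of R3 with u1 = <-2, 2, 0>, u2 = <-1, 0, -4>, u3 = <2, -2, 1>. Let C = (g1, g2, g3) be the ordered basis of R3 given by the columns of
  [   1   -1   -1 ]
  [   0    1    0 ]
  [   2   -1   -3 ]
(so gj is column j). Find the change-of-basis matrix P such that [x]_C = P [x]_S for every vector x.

Column j of P is [uj]_C, since P maps S-coordinates to C-coordinates.
Expressing u1 in C: u1 = -2g1 + 2g2 - 2g3, so column 1 of P is <-2, 2, -2>.
Doing the same for each uj gives P = [[-2, 1, 1], [2, 0, -2], [-2, 2, 1]].

[[-2, 1, 1], [2, 0, -2], [-2, 2, 1]]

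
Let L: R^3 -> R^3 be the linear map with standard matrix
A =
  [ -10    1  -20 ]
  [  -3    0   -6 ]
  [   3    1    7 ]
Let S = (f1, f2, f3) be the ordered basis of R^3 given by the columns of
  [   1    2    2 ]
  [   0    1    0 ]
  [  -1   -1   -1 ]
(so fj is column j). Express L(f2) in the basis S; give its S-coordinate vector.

(-1, 0, 1)

Column 2 of [L]_S is the S-coordinate vector of L(f2).
In standard coordinates L(f2) = A f2 = (1, 0, 0).
Converting to S: (1, 0, 0) = -f1 + 0·f2 + f3, so the coordinate vector is (-1, 0, 1).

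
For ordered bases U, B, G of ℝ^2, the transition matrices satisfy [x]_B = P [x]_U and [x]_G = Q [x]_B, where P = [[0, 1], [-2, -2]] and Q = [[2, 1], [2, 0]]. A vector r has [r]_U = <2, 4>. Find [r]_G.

First [r]_B = P [r]_U = <4, -12>.
Then [r]_G = Q [r]_B = <-4, 8>.

<-4, 8>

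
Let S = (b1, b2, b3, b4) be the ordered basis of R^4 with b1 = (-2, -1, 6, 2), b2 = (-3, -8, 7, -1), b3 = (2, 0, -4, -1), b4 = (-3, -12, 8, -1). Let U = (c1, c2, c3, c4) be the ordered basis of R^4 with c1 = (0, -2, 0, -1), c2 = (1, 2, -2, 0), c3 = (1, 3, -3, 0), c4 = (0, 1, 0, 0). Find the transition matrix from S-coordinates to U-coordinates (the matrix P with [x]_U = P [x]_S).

[[-2, 1, 1, 1], [0, -2, 2, -1], [-2, -1, 0, -2], [1, 1, -2, -2]]

Take x = bj: its S-coordinates are the j-th standard unit vector, so P e_j — column j of P — equals [bj]_U.
b1 = -2c1 + 0·c2 - 2c3 + c4, giving column 1 = (-2, 0, -2, 1); repeating for each j gives P = [[-2, 1, 1, 1], [0, -2, 2, -1], [-2, -1, 0, -2], [1, 1, -2, -2]].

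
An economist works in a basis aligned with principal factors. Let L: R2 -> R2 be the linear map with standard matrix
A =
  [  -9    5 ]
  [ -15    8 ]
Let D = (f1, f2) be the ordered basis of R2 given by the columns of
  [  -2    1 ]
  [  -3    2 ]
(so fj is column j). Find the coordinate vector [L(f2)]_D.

(-1, -1)

Compute L(f2) = A f2 = (1, 1) in standard coordinates.
Then write this in D-coordinates: solve for y in y_1 f1 + y_2 f2 = (1, 1).
This gives y = (-1, -1), which is column 2 of [L]_D.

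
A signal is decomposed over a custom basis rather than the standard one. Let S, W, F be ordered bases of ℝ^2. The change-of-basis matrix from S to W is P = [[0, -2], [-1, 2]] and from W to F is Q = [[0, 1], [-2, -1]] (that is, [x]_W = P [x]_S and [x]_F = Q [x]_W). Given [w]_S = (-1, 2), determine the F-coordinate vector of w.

Apply P to get W-coordinates (-4, 5), then Q to get F-coordinates.
The result is [w]_F = (5, 3).

(5, 3)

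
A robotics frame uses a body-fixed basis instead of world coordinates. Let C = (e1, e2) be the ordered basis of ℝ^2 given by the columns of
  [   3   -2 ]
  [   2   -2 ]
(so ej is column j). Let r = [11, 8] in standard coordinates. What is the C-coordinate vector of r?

[3, -1]

We seek scalars with c_1 e1 + c_2 e2 = r; equivalently solve M c = r where the columns of M are e1, e2.
System: 3c_1 - 2c_2 = 11, 2c_1 - 2c_2 = 8; solving gives c_1 = 3, c_2 = -1.
Check: 3e1 - e2 = [11, 8].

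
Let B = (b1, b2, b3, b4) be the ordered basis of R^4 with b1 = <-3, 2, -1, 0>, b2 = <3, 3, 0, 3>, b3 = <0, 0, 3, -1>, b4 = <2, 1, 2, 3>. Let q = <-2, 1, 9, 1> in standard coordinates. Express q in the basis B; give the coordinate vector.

<1, -1, 2, 2>

[q]_B is the unique c with M c = q, where M has columns b1, ..., b4.
Gaussian elimination on [M | q] yields c = (1, -1, 2, 2).
Check: b1 - b2 + 2b3 + 2b4 = <-2, 1, 9, 1>.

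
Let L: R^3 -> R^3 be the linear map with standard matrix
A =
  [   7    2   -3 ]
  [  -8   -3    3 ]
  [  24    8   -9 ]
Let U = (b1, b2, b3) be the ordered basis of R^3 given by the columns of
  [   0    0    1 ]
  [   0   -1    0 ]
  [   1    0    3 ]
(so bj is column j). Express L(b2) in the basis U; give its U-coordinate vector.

(-2, -3, -2)

Compute L(b2) = A b2 = (-2, 3, -8) in standard coordinates.
Then write this in U-coordinates: solve for y in y_1 b1 + ... + y_3 b3 = (-2, 3, -8).
This gives y = (-2, -3, -2), which is column 2 of [L]_U.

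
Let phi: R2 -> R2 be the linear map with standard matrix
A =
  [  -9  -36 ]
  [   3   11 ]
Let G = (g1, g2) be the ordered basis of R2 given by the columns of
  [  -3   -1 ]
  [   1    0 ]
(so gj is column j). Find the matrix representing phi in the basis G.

With P the matrix whose columns are g1, g2, [phi]_G = P^(-1) A P.
Column by column: phi(g1) = A g1 = (-9, 2); its G-coordinates (2, 3) give column 1.
Continuing for each basis vector yields [phi]_G = [[2, -3], [3, 0]].

[[2, -3], [3, 0]]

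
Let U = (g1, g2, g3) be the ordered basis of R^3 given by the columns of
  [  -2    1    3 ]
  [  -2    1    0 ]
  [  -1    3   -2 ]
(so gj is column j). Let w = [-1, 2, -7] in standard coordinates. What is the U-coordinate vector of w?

[-3, -4, -1]

Write w = c_1 g1 + ... + c_3 g3 and solve for the c_i.
Solving this 3x3 system gives c = (-3, -4, -1).
Check: -3g1 - 4g2 - g3 = [-1, 2, -7].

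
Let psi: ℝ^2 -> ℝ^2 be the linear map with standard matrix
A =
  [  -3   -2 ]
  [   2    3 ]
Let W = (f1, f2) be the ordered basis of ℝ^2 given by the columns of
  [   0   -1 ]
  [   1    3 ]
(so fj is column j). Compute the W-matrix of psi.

[[-3, -2], [2, 3]]

The j-th column of [psi]_W is [psi(fj)]_W.
psi(f1) = A f1 = [-2, 3] = -3f1 + 2f2, so column 1 is [-3, 2].
Repeating for f2 and assembling the columns gives [[-3, -2], [2, 3]].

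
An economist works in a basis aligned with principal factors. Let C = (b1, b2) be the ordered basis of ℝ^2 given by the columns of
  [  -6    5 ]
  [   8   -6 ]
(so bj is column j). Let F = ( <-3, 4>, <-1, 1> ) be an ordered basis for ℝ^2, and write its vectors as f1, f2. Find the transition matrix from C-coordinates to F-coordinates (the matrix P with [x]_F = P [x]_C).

Take x = bj: its C-coordinates are the j-th standard unit vector, so P e_j — column j of P — equals [bj]_F.
b1 = 2f1 + 0·f2, giving column 1 = <2, 0>; repeating for each j gives P = [[2, -1], [0, -2]].

[[2, -1], [0, -2]]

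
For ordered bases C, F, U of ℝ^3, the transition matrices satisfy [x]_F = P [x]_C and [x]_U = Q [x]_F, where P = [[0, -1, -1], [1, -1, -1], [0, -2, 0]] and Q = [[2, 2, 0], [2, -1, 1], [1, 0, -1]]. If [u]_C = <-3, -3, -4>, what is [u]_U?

<22, 16, 1>

Apply P to get F-coordinates <7, 4, 6>, then Q to get U-coordinates.
The result is [u]_U = <22, 16, 1>.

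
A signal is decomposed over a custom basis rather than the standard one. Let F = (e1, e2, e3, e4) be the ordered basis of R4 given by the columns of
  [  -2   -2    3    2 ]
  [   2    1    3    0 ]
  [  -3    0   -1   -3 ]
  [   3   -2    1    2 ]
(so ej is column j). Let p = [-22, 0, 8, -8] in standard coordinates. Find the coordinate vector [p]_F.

[2, 2, -2, -4]

Write p = c_1 e1 + ... + c_4 e4 and solve for the c_i.
Gaussian elimination on [M | p] yields c = (2, 2, -2, -4).
Check: 2e1 + 2e2 - 2e3 - 4e4 = [-22, 0, 8, -8].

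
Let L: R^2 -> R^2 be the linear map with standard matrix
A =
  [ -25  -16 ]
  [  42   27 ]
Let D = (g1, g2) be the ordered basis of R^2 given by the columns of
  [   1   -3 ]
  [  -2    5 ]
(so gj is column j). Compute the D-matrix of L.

With P the matrix whose columns are g1, g2, [L]_D = P^(-1) A P.
Column by column: L(g1) = A g1 = <7, -12>; its D-coordinates <1, -2> give column 1.
Continuing for each basis vector yields [L]_D = [[1, -2], [-2, 1]].

[[1, -2], [-2, 1]]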